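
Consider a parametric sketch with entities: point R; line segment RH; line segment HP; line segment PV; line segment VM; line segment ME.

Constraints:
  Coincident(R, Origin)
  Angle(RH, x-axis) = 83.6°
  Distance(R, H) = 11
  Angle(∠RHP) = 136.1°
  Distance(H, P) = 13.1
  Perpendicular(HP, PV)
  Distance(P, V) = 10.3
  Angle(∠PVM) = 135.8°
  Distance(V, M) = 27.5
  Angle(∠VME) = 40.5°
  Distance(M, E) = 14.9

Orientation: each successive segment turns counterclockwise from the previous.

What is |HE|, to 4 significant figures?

15.99

R is at the origin; RH runs at 83.6° with length 11.0, so H = (1.226, 10.93). ∠RHP = 136.1° gives HP at 127.5° from the x-axis; with |HP| = 13.1, P = (-6.749, 21.32). HP ⟂ PV, so PV runs at -142.5°; with |PV| = 10.3, V = (-14.92, 15.05). ∠PVM = 135.8° gives VM at -98.30° from the x-axis; with |VM| = 27.5, M = (-18.89, -12.16). ∠VME = 40.5° gives ME at 41.20° from the x-axis; with |ME| = 14.9, E = (-7.679, -2.343). Then |HE| = |E − H| = 15.99.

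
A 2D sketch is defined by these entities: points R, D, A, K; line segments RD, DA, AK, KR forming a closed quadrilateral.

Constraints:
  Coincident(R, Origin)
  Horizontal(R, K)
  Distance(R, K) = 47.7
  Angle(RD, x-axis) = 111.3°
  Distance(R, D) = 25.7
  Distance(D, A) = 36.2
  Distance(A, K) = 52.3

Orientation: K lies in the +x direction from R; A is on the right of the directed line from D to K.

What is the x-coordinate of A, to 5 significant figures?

-3.2647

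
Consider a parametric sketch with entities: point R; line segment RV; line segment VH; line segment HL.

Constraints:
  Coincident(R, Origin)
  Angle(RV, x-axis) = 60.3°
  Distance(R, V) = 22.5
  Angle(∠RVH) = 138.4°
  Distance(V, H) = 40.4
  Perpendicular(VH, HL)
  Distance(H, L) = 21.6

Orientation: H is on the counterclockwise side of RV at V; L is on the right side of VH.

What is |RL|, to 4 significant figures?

67.90

R is at the origin; RV runs at 60.3° with length 22.5, so V = 22.5·(cos 60.3°, sin 60.3°) = (11.15, 19.54). ∠RVH = 138.4°, so VH runs at 60.3° + (180° − 138.4°) = 101.9° from the x-axis; with |VH| = 40.4, H = V + 40.4·(cos 101.9°, sin 101.9°) = (2.817, 59.08). VH ⟂ HL; with |HL| = 21.6 on the right of VH, L = H + 21.6·(0.9785, 0.2062) = (23.95, 63.53). Then |RL| = |L − R| = 67.90.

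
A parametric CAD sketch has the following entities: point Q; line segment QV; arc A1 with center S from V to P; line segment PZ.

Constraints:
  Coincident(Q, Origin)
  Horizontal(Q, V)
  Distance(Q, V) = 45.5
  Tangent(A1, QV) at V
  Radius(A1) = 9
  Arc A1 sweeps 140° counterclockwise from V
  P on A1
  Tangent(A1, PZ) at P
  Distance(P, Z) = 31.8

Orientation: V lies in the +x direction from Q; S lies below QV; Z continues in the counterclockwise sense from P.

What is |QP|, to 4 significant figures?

42.78

A1 meets QV tangentially, so SV is at right angles to QV, so S = V + (0, -9) = (45.50, -9.000). On A1, V sits at bearing 90° from S; a 140° counterclockwise sweep puts P at bearing 230°, so P = S + 9.0·(cos 230°, sin 230°) = (39.71, -15.89). Then |QP| = |P − Q| = 42.78.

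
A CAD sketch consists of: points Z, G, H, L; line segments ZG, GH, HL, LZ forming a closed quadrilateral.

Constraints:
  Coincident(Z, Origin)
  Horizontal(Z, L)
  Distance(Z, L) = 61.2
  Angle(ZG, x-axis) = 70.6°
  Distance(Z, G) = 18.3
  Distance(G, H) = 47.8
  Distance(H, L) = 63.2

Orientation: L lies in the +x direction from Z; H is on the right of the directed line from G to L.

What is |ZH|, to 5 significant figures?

31.097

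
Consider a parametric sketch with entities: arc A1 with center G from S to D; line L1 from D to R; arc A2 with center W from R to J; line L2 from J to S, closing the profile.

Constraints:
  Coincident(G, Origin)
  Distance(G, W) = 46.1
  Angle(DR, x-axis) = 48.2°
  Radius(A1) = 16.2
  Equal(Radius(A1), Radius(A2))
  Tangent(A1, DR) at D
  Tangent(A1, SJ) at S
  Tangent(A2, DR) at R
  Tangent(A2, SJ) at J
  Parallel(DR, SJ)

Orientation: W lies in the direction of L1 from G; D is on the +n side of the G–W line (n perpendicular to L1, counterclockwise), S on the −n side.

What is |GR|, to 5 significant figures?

48.864

Tangency of A1 to both parallel lines with radius 16.2 puts D and S at G ± 16.2·n: D = (-12.077, 10.798), S = (12.077, -10.798). Equal radii place R and J the same way about W: R = W + 16.2·n = (18.650, 45.164), J = W − 16.2·n = (42.804, 23.569). Then |GR| = |R − G| = 48.864.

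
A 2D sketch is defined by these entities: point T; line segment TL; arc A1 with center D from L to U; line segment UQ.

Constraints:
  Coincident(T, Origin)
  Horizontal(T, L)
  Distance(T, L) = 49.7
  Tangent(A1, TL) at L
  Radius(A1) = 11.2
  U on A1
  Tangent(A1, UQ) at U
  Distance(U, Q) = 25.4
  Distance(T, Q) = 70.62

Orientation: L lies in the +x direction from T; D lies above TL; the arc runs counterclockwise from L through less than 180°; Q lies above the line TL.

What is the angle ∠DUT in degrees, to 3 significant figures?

9.17°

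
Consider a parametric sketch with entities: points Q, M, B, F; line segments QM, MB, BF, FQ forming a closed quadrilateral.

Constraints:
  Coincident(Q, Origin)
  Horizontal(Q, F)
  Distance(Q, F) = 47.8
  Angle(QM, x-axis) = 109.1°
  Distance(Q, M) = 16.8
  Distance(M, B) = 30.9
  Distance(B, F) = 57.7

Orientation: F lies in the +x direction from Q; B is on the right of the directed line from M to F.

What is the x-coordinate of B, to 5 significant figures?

-7.9353

Q is at the origin; Q and F share the same y with |QF| = 47.8 and F in +x, so F = (47.8, 0). QM runs at 109.1° with |QM| = 16.8, so M = (-5.4973, 15.875). B is determined by |MB| = 30.9 and |BF| = 57.7 together: it lies at the intersection of circle(M, 30.9) and circle(F, 57.7). With |MF| = 55.611, the foot of the radical line on MF is 6.4568 from M and the perpendicular offset is √(30.9² − 6.4568²) = 30.218. Taking the right-of-MF solution: B = (-7.9353, -14.929).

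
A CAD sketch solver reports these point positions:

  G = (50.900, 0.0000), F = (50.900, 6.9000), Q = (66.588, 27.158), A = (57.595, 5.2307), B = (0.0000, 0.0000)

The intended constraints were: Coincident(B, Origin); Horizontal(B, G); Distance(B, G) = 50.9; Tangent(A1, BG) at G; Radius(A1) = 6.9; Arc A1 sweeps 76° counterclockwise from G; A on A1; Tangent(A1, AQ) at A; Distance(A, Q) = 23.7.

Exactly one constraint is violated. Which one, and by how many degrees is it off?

Tangent(A1, AQ) at A — off by 8.30°.

B = (0.00, 0.00) ✓; B.y = 0.00, G.y = 0.00 ✓; |BG| = 50.90 ✓; ∠(FG, GB) = 90.00° ✓; |FG| = 6.900 ✓; bearing(F→A) − bearing(F→G) = 76.00° ✓; |FA| = 6.900 ✓; ∠(FA, AQ) = 98.30° ✗; |AQ| = 23.70 ✓.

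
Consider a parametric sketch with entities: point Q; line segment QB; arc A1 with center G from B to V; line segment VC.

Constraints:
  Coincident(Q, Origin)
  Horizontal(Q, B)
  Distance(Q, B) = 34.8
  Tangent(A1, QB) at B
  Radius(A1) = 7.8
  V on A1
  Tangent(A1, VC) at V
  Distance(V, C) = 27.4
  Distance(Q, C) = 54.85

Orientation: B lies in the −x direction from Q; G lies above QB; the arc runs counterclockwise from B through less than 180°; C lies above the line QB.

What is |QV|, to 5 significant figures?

30.424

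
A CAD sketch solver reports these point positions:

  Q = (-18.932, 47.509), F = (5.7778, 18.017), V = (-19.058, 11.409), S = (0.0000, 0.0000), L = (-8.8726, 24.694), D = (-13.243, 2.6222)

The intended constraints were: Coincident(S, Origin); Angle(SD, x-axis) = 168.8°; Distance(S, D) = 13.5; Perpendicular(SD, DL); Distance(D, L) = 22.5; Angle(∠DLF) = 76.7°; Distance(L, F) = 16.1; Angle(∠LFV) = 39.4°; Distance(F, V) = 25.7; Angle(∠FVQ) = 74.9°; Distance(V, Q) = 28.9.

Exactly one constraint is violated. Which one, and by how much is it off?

Distance(V, Q) = 28.9 — off by 7.20.

S = (0.00, 0.00) ✓; SD at 168.8° ✓; |SD| = 13.50 ✓; ∠(SD, DL) = 90.00° ✓; |DL| = 22.50 ✓; ∠DLF = 76.70° ✓; |LF| = 16.10 ✓; ∠LFV = 39.40° ✓; |FV| = 25.70 ✓; ∠FVQ = 74.90° ✓; |VQ| = 36.10 ✗.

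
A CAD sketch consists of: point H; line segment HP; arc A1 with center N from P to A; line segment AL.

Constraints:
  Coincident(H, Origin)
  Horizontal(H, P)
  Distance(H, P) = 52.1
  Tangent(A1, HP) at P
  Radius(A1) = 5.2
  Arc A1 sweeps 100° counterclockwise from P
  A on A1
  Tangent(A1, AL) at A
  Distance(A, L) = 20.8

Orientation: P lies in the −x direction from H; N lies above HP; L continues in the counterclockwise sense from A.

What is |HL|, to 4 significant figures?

57.15

H is at the origin; H and P share the same y with |HP| = 52.1 and P on the −x side, so P = (-52.10, 0.000). The tangent condition forces NP to be normal to HP, so N = P + (0, 5.2) = (-52.10, 5.200). On A1, P sits at bearing -90° from N; a 100° counterclockwise sweep puts A at bearing 10°, so A = N + 5.2·(cos 10°, sin 10°) = (-46.98, 6.103). Since A1 is tangent to AL there, NA ⟂ AL, so AL runs along (−sin 10°, cos 10°); with |AL| = 20.8, L = (-50.59, 26.59). Then |HL| = |L − H| = 57.15.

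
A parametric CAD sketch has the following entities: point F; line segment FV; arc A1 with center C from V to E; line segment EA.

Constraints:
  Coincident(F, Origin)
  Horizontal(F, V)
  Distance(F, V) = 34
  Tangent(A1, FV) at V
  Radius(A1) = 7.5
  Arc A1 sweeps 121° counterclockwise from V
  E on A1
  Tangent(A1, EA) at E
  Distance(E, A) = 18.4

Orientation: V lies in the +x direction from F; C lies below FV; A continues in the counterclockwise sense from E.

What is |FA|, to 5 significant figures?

45.922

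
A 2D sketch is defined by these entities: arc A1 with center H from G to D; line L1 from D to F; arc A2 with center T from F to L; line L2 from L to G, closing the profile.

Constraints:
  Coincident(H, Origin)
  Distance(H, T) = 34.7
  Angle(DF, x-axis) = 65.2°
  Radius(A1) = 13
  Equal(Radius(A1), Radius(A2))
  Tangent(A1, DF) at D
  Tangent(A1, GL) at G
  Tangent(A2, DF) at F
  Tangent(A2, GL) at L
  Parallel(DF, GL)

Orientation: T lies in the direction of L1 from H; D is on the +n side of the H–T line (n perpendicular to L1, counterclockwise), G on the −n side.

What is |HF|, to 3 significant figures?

37.1

The slot axis is L1's direction at 65.2°, so u = (cos 65.2°, sin 65.2°) = (0.419, 0.908) and n = (−sin 65.2°, cos 65.2°) = (-0.908, 0.419). H is at the origin and T lies 34.7 along u from H, so T = 34.7·u = (14.6, 31.5). Tangency of A1 to both parallel lines with radius 13.0 puts D and G at H ± 13.0·n: D = (-11.8, 5.45), G = (11.8, -5.45). Equal radii place F and L the same way about T: F = T + 13.0·n = (2.75, 37.0), L = T − 13.0·n = (26.4, 26.0). Then |HF| = |F − H| = 37.1.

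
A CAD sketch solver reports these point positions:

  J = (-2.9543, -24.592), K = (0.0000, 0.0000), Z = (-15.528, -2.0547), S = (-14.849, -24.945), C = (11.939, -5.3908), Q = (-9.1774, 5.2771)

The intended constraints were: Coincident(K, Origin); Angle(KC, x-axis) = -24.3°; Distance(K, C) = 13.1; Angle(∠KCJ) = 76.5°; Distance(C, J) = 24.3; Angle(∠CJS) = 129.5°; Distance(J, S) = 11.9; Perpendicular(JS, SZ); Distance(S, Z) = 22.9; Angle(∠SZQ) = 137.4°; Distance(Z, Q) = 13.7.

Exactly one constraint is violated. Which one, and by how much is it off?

Distance(Z, Q) = 13.7 — off by 4.00.

K = (0.00, 0.00) ✓; KC at -24.30° ✓; |KC| = 13.10 ✓; ∠KCJ = 76.50° ✓; |CJ| = 24.30 ✓; ∠CJS = 129.5° ✓; |JS| = 11.90 ✓; ∠(JS, SZ) = 90.00° ✓; |SZ| = 22.90 ✓; ∠SZQ = 137.4° ✓; |ZQ| = 9.700 ✗.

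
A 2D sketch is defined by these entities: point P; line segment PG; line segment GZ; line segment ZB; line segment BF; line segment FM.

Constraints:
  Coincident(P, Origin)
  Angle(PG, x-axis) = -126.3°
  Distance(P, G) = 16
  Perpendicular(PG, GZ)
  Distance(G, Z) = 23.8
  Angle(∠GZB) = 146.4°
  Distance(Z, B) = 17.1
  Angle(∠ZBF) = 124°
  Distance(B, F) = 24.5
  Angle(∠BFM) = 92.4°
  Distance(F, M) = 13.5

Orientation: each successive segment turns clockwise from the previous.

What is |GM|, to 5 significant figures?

42.547

P is at the origin; PG runs at -126.3° with length 16.0, so G = (-9.4722, -12.895). PG is perpendicular to GZ, so GZ runs at 143.70°; with |GZ| = 23.8, Z = (-28.653, 1.1951). ∠GZB = 146.4° gives ZB at 110.10° from the x-axis; with |ZB| = 17.1, B = (-34.530, 17.254). ∠ZBF = 124.0° gives BF at 54.100° from the x-axis; with |BF| = 24.5, F = (-20.164, 37.100). ∠BFM = 92.4° gives FM at -33.500° from the x-axis; with |FM| = 13.5, M = (-8.9063, 29.648). Then |GM| = |M − G| = 42.547.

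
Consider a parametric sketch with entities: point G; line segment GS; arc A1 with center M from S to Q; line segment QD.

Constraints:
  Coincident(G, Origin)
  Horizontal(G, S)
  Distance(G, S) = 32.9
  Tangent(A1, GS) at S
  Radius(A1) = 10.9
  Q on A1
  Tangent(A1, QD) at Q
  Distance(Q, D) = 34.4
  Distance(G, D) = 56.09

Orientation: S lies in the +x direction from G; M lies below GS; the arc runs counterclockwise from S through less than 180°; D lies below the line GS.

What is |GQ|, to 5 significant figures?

26.126

G is at the origin; GS is horizontal with |GS| = 32.9 and S on the +x side, so S = (32.900, 0.0000). Tangency of A1 to GS means the radius MS is perpendicular to GS, so M = S + (0, -10.9) = (32.900, -10.900). Since MQ ⟂ QD (tangency), |MD| = √(10.9² + 34.4²) = 36.086 regardless of where Q sits on A1. So D lies on both circle(G, 56.09) and circle(M, 36.086); the below-GS intersection is D = (30.734, -46.921). Q is the foot of the tangent from D: Q = (22.330, -13.563).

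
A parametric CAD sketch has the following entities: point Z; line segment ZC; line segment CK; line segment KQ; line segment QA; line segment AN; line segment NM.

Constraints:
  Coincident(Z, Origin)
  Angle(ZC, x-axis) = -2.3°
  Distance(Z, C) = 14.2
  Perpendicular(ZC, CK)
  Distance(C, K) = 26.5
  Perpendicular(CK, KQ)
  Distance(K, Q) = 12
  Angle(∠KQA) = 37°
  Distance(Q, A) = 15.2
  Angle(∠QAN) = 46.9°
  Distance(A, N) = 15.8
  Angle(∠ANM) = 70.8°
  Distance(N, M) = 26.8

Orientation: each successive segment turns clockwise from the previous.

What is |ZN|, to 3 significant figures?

35.4

Z is at the origin; ZC runs at -2.3° with length 14.2, so C = (14.2, -0.570). ZC ⟂ CK, so CK runs at -92.3°; with |CK| = 26.5, K = (13.1, -27.0). The perpendicularity gives KQ at right angles to CK, so KQ runs at 178°; with |KQ| = 12.0, Q = (1.13, -26.6). ∠KQA = 37.0° gives QA at 34.7° from the x-axis; with |QA| = 15.2, A = (13.6, -17.9). ∠QAN = 46.9° gives AN at -98.4° from the x-axis; with |AN| = 15.8, N = (11.3, -33.5). Then |ZN| = |N − Z| = 35.4.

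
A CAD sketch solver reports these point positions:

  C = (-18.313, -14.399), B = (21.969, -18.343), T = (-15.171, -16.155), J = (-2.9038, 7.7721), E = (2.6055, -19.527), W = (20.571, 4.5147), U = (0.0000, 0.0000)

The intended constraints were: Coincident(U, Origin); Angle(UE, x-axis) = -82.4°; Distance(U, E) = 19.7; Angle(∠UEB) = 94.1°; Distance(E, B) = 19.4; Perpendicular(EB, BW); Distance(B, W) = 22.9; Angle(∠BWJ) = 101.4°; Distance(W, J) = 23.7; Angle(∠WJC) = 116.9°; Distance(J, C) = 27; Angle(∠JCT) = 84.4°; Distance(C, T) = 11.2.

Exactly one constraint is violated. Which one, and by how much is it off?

Distance(C, T) = 11.2 — off by 7.60.

U = (0.00, 0.00) ✓; UE at -82.40° ✓; |UE| = 19.70 ✓; ∠UEB = 94.10° ✓; |EB| = 19.40 ✓; ∠(EB, BW) = 90.00° ✓; |BW| = 22.90 ✓; ∠BWJ = 101.4° ✓; |WJ| = 23.70 ✓; ∠WJC = 116.9° ✓; |JC| = 27.00 ✓; ∠JCT = 84.40° ✓; |CT| = 3.599 ✗.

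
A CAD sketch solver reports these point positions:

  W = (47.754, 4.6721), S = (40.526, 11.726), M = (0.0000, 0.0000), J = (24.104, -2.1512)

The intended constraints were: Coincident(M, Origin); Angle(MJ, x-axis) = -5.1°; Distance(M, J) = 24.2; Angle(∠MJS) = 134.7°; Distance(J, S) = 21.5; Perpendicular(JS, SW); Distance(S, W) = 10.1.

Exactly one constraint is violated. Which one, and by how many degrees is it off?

Perpendicular(JS, SW) — off by 5.50°.

M = (0.00, 0.00) ✓; MJ at -5.100° ✓; |MJ| = 24.20 ✓; ∠MJS = 134.7° ✓; |JS| = 21.50 ✓; ∠(JS, SW) = 84.50° ✗; |SW| = 10.10 ✓.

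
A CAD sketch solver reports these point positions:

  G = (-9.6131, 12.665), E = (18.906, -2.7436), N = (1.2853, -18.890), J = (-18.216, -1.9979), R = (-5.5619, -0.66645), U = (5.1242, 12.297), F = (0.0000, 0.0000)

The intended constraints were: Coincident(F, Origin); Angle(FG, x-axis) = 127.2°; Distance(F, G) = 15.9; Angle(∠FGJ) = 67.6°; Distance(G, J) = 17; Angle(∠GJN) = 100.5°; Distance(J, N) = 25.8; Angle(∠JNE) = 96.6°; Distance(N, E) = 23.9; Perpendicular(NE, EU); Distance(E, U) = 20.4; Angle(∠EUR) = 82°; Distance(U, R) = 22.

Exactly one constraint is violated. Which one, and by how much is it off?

Distance(U, R) = 22 — off by 5.20.

F = (0.00, 0.00) ✓; FG at 127.2° ✓; |FG| = 15.90 ✓; ∠FGJ = 67.60° ✓; |GJ| = 17.00 ✓; ∠GJN = 100.5° ✓; |JN| = 25.80 ✓; ∠JNE = 96.60° ✓; |NE| = 23.90 ✓; ∠(NE, EU) = 90.00° ✓; |EU| = 20.40 ✓; ∠EUR = 82.00° ✓; |UR| = 16.80 ✗.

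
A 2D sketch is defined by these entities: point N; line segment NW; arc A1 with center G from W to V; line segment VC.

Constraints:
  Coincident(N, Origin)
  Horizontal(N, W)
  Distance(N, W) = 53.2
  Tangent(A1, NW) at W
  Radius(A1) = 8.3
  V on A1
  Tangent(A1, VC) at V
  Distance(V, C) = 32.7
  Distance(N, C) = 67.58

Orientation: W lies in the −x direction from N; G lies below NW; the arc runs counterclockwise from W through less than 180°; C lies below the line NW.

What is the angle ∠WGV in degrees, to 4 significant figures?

104.7°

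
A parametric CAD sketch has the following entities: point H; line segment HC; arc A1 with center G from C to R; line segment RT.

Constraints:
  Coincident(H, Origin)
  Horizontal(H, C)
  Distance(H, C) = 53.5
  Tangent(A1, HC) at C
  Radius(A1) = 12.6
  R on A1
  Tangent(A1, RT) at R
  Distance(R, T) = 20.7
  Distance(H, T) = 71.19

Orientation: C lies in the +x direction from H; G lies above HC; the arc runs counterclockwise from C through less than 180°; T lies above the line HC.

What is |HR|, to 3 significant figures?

67.6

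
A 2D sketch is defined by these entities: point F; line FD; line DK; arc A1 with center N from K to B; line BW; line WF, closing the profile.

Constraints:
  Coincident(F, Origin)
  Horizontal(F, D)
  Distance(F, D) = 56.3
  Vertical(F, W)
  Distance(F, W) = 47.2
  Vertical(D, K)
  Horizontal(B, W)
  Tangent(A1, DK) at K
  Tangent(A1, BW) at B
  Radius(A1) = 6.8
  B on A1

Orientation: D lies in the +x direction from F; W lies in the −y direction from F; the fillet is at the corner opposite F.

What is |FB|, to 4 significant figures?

68.40

The virtual corner opposite F is at (56.30, -47.20). Tangency of A1 to DK means the radius NK is perpendicular to DK and the tangent condition forces NB to be normal to BW, with radius 6.8, so the center N sits 6.8 in from both sides at N = (49.50, -40.40). That places the tangent points at K = (56.30, -40.40) on DK and B = (49.50, -47.20) on BW. Then |FB| = |B − F| = 68.40.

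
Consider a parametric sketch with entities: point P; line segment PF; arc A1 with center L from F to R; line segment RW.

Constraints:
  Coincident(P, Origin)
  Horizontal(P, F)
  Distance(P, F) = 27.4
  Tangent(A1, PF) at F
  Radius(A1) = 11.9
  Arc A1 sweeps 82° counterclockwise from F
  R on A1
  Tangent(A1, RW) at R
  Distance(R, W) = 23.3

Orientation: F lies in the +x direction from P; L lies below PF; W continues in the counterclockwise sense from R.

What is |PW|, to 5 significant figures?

35.540

P is at the origin; P and F share the same y with |PF| = 27.4 and F on the +x side, so F = (27.400, 0.0000). The tangent condition forces LF to be normal to PF, so L = F + (0, -11.9) = (27.400, -11.900). On A1, F sits at bearing 90° from L; an 82° counterclockwise sweep puts R at bearing 172°, so R = L + 11.9·(cos 172°, sin 172°) = (15.616, -10.244). The tangent condition forces LR to be normal to RW, so RW runs along (−sin 172°, cos 172°); with |RW| = 23.3, W = (12.373, -33.317). Then |PW| = |W − P| = 35.540.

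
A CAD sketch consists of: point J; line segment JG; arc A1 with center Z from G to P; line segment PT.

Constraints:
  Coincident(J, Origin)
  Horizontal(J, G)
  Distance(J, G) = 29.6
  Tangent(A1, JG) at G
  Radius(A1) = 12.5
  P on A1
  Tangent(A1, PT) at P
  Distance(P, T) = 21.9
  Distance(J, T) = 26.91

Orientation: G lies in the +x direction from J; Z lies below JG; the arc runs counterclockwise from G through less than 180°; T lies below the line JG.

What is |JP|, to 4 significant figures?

19.74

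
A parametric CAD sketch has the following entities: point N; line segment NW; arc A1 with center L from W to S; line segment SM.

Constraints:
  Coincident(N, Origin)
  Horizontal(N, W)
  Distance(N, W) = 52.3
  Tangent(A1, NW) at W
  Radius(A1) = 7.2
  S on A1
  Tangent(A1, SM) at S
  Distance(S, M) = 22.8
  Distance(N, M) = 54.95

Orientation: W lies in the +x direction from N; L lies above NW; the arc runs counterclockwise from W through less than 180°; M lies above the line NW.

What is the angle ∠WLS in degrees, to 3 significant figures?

123°

N is at the origin; NW is horizontal with |NW| = 52.3 and W on the +x side, so W = (52.3, 0.00). Tangency of A1 to NW means the radius LW is perpendicular to NW, so L = W + (0, 7.2) = (52.3, 7.20). Since LS ⟂ SM (tangency), |LM| = √(7.2² + 22.8²) = 23.9 regardless of where S sits on A1. So M lies on both circle(N, 54.95) and circle(L, 23.9); the above-NW intersection is M = (45.9, 30.2). S is the foot of the tangent from M: S = (58.3, 11.1).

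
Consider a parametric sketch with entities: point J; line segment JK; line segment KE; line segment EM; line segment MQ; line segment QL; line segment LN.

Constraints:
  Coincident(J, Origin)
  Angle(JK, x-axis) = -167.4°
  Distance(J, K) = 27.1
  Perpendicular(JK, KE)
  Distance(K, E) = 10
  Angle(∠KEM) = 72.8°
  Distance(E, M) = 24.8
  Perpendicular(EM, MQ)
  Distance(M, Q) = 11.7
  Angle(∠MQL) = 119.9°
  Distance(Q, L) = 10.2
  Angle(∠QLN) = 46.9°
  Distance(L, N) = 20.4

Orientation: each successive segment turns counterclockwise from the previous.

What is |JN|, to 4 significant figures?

9.435

J is at the origin; JK runs at -167.4° with length 27.1, so K = (-26.45, -5.912). The perpendicularity gives KE at right angles to JK, so KE runs at -77.40°; with |KE| = 10.0, E = (-24.27, -15.67). ∠KEM = 72.8° gives EM at 29.80° from the x-axis; with |EM| = 24.8, M = (-2.745, -3.346). The perpendicularity gives MQ at right angles to EM, so MQ runs at 119.8°; with |MQ| = 11.7, Q = (-8.560, 6.807). ∠MQL = 119.9° gives QL at 179.9° from the x-axis; with |QL| = 10.2, L = (-18.76, 6.825). ∠QLN = 46.9° gives LN at -47.00° from the x-axis; with |LN| = 20.4, N = (-4.847, -8.095). Then |JN| = |N − J| = 9.435.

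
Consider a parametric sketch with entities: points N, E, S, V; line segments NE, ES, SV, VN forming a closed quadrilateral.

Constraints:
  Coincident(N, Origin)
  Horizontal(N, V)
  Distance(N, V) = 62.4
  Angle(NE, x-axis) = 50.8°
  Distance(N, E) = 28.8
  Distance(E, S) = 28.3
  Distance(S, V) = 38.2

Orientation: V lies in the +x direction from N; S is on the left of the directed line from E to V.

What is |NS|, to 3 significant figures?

55.5

Checks: |ES| = 28.30 ✓; |SV| = 38.20 ✓.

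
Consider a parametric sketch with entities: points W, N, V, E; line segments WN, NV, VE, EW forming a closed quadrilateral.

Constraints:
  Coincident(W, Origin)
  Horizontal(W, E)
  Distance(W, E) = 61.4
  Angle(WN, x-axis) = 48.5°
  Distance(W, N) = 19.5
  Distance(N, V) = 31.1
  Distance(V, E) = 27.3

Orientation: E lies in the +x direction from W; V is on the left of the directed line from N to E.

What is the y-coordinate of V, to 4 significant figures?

20.56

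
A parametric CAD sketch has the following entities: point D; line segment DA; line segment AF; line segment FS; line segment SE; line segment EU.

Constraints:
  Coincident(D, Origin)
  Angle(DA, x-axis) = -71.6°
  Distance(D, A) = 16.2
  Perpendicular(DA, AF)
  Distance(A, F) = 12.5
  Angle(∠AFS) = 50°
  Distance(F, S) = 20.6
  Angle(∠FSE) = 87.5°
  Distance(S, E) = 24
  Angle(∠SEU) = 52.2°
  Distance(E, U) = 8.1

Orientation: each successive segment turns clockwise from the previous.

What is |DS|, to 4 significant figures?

0.8519

D is at the origin; DA runs at -71.6° with length 16.2, so A = (5.114, -15.37). The perpendicularity gives AF at right angles to DA, so AF runs at -161.6°; with |AF| = 12.5, F = (-6.747, -19.32). ∠AFS = 50.0° gives FS at 68.40° from the x-axis; with |FS| = 20.6, S = (0.8359, -0.1640). Then |DS| = |S − D| = 0.8519.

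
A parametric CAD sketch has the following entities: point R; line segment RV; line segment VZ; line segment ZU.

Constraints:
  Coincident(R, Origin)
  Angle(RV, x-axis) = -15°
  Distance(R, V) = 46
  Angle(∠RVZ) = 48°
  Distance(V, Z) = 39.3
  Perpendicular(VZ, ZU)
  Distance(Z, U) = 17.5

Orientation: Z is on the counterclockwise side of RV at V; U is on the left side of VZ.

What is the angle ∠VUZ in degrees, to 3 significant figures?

66.0°

∠RVZ = 48.0°, so VZ runs at -15.0° + (180° − 48.0°) = 117° from the x-axis; with |VZ| = 39.3, Z = V + 39.3·(cos 117°, sin 117°) = (26.6, 23.1). The perpendicularity gives ZU at right angles to VZ; with |ZU| = 17.5 on the left of VZ, U = Z + 17.5·(-0.891, -0.454) = (11.0, 15.2). Then cos ∠VUZ = UV·UZ / (|UV||UZ|), giving 66.0°.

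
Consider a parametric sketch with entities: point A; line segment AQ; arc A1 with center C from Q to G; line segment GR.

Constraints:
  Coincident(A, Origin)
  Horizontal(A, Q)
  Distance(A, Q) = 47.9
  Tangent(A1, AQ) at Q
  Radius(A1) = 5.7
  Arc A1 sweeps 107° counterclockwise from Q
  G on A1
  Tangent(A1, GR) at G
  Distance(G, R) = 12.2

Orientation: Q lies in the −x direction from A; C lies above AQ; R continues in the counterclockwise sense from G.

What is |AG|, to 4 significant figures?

43.08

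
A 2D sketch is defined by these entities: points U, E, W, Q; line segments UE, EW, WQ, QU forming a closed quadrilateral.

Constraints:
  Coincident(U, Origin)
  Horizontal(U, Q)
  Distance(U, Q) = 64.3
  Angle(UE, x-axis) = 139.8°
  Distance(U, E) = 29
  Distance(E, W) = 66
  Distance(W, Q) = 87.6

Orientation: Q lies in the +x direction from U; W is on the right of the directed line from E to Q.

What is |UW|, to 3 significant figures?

47.3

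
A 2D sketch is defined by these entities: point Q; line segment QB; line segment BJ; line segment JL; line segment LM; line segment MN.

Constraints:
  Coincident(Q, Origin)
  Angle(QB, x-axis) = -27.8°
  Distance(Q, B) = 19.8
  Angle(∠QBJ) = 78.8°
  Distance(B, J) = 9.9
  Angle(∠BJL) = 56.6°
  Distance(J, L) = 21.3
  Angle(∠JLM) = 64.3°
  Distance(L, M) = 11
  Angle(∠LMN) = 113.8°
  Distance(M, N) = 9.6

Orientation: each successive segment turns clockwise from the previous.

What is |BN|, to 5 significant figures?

1.9928

∠JLM = 64.3° gives LM at -8.1000° from the x-axis; with |LM| = 11.0, M = (15.734, 1.8248). ∠LMN = 113.8° gives MN at -74.300° from the x-axis; with |MN| = 9.6, N = (18.332, -7.4170). Then |BN| = |N − B| = 1.9928.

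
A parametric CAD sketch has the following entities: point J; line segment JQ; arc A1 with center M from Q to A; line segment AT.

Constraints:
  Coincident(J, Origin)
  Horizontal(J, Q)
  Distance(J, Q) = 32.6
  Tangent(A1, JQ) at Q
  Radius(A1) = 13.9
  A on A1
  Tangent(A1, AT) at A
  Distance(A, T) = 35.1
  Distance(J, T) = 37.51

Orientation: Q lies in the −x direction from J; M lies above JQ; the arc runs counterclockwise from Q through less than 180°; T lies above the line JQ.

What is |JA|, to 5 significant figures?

21.701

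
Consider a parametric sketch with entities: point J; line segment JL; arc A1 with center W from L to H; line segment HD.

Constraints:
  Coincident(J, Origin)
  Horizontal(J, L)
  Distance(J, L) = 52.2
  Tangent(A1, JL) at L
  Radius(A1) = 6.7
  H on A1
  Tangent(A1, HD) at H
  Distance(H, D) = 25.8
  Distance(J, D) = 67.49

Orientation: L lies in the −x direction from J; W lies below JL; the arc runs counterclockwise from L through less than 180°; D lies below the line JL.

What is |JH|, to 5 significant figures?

59.271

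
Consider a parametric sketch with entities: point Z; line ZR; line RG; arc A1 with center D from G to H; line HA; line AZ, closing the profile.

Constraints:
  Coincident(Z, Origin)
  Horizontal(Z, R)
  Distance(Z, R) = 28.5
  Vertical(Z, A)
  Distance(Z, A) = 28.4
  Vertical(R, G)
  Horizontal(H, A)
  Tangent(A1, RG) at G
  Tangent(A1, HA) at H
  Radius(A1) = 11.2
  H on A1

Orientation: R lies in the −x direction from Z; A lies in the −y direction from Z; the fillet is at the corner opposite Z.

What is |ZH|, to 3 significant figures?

33.3

Z is at the origin; Z and R share the same y with |ZR| = 28.5 and R on the −x side, so R = (-28.5, 0.00). Z and A share the same x with |ZA| = 28.4 and A on the −y side, so A = (0.00, -28.4). The virtual corner opposite Z is at (-28.5, -28.4). A1 meets RG tangentially, so DG is at right angles to RG and A1 meets HA tangentially, so DH is at right angles to HA, with radius 11.2, so the center D sits 11.2 in from both sides at D = (-17.3, -17.2). That places the tangent points at G = (-28.5, -17.2) on RG and H = (-17.3, -28.4) on HA. Then |ZH| = |H − Z| = 33.3.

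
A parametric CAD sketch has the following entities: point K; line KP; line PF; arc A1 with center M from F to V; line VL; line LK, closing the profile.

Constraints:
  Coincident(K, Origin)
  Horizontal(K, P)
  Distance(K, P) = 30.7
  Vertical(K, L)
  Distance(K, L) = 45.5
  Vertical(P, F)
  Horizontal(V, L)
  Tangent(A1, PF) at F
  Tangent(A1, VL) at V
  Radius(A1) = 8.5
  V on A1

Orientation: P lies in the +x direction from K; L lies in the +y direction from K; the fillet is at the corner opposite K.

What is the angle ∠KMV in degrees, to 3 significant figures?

149°

The virtual corner opposite K is at (30.7, 45.5). Since A1 is tangent to PF there, MF ⟂ PF and tangency of A1 to VL means the radius MV is perpendicular to VL, with radius 8.5, so the center M sits 8.5 in from both sides at M = (22.2, 37.0). That places the tangent points at F = (30.7, 37.0) on PF and V = (22.2, 45.5) on VL. Then cos ∠KMV = MK·MV / (|MK||MV|), giving 149°.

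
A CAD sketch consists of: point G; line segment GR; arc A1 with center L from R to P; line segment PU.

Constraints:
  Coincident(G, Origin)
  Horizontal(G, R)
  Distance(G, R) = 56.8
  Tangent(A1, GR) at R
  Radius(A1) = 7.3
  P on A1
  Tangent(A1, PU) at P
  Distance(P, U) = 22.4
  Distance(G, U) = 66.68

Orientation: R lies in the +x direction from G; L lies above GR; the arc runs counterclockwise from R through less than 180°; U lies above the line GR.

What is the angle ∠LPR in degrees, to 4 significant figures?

38.86°

Checks: |LP| = 7.300 ✓; ∠(LP, PU) = 90.00° ✓; |PU| = 22.40 ✓; |GU| = 66.68 ✓.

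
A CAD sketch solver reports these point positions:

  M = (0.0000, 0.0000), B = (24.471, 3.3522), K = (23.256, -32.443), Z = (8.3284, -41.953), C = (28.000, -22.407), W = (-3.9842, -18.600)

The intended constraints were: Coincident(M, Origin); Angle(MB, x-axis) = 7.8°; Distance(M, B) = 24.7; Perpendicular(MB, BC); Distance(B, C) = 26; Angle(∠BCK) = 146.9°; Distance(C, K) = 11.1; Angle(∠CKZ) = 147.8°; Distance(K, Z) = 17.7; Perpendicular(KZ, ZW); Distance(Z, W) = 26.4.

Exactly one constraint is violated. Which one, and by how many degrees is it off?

Perpendicular(KZ, ZW) — off by 4.70°.

M = (0.00, 0.00) ✓; MB at 7.800° ✓; |MB| = 24.70 ✓; ∠(MB, BC) = 90.00° ✓; |BC| = 26.00 ✓; ∠BCK = 146.9° ✓; |CK| = 11.10 ✓; ∠CKZ = 147.8° ✓; |KZ| = 17.70 ✓; ∠(KZ, ZW) = 94.70° ✗; |ZW| = 26.40 ✓.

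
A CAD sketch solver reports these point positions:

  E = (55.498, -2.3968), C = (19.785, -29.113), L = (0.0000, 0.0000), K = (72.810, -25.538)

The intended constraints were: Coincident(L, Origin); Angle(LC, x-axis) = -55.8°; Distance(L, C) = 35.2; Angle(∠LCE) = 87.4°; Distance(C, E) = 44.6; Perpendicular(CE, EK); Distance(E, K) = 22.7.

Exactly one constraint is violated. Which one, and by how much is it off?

Distance(E, K) = 22.7 — off by 6.20.

L = (0.00, 0.00) ✓; LC at -55.80° ✓; |LC| = 35.20 ✓; ∠LCE = 87.40° ✓; |CE| = 44.60 ✓; ∠(CE, EK) = 90.00° ✓; |EK| = 28.90 ✗.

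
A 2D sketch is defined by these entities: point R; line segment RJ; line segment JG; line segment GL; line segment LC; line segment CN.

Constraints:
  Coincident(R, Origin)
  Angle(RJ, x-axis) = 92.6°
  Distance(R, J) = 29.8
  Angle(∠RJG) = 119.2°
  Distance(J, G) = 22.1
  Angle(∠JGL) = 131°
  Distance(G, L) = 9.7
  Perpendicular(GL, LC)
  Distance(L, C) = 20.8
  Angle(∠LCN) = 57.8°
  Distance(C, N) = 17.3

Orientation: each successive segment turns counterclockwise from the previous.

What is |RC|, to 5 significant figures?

27.766

R is at the origin; RJ runs at 92.6° with length 29.8, so J = (-1.3518, 29.769). ∠RJG = 119.2° gives JG at 153.40° from the x-axis; with |JG| = 22.1, G = (-21.113, 39.665). ∠JGL = 131.0° gives GL at -157.60° from the x-axis; with |GL| = 9.7, L = (-30.081, 35.968). GL is perpendicular to LC, so LC runs at -67.600°; with |LC| = 20.8, C = (-22.154, 16.738). Then |RC| = |C − R| = 27.766.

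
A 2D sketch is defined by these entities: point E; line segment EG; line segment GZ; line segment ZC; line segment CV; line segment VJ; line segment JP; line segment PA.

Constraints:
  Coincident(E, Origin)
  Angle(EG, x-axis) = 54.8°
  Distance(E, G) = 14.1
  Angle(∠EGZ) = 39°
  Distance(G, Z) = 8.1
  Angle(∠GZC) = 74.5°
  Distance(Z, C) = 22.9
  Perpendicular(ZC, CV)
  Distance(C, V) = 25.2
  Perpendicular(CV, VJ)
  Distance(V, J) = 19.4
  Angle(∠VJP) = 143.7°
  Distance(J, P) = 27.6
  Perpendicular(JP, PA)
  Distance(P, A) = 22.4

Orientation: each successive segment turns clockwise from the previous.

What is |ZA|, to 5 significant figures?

10.703

∠VJP = 143.7° gives JP at -48.000° from the x-axis; with |JP| = 27.6, P = (28.815, 8.3149). JP is perpendicular to PA, so PA runs at -138.00°; with |PA| = 22.4, A = (12.169, -6.6736). Then |ZA| = |A − Z| = 10.703.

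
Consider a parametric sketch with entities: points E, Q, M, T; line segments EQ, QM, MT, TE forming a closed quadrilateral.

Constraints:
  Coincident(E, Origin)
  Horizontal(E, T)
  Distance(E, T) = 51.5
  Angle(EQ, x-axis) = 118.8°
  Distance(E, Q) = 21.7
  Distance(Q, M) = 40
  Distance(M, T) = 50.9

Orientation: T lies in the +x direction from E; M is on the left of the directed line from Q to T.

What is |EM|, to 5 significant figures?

47.426

Checks: |QM| = 40.00 ✓; |MT| = 50.90 ✓.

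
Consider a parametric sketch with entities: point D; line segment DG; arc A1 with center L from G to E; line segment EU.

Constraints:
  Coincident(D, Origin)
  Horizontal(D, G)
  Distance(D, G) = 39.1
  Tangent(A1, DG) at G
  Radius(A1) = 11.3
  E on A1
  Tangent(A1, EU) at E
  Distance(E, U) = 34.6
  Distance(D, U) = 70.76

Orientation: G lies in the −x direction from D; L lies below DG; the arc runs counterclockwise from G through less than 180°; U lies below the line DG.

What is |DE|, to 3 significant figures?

51.2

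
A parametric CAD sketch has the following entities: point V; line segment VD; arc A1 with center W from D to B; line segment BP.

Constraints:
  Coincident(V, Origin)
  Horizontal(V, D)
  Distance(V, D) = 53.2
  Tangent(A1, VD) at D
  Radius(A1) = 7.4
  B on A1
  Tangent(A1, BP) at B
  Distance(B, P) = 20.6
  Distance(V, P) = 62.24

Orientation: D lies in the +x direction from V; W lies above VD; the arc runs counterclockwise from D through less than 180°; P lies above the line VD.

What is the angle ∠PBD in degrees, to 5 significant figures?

127.42°

Checks: |WB| = 7.400 ✓; ∠(WB, BP) = 90.00° ✓; |BP| = 20.60 ✓; |VP| = 62.24 ✓.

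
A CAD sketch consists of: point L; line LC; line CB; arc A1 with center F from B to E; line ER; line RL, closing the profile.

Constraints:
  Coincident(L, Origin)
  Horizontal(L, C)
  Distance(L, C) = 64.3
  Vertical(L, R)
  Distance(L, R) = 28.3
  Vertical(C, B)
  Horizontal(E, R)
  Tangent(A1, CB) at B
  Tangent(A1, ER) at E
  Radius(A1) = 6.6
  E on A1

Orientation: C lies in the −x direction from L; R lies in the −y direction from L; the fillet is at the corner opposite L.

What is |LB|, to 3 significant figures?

67.9

The virtual corner opposite L is at (-64.3, -28.3). The tangent condition forces FB to be normal to CB and A1 meets ER tangentially, so FE is at right angles to ER, with radius 6.6, so the center F sits 6.6 in from both sides at F = (-57.7, -21.7). That places the tangent points at B = (-64.3, -21.7) on CB and E = (-57.7, -28.3) on ER. Then |LB| = |B − L| = 67.9.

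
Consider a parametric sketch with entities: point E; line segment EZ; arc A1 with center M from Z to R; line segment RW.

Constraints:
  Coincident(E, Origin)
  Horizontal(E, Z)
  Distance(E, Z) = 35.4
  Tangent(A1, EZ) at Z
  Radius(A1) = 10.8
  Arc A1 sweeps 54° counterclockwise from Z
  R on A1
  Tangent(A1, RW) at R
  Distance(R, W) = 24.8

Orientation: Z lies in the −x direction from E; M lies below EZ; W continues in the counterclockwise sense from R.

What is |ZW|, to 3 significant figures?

33.8

On A1, Z sits at bearing 90° from M; a 54° counterclockwise sweep puts R at bearing 144°, so R = M + 10.8·(cos 144°, sin 144°) = (-44.1, -4.45). Since A1 is tangent to RW there, MR ⟂ RW, so RW runs along (−sin 144°, cos 144°); with |RW| = 24.8, W = (-58.7, -24.5). Then |ZW| = |W − Z| = 33.8.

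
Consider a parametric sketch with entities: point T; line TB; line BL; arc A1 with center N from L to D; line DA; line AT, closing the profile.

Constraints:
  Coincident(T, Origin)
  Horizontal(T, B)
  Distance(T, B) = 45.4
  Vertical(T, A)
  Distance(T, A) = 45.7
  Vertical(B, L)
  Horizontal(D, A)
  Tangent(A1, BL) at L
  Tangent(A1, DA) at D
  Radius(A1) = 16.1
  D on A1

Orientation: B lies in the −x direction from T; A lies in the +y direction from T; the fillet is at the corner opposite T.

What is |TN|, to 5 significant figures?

41.649

T is at the origin; TB is horizontal with |TB| = 45.4 and B on the −x side, so B = (-45.400, 0.0000). TA is vertical with |TA| = 45.7 and A on the +y side, so A = (0.0000, 45.700). The virtual corner opposite T is at (-45.400, 45.700). Since A1 is tangent to BL there, NL ⟂ BL and since A1 is tangent to DA there, ND ⟂ DA, with radius 16.1, so the center N sits 16.1 in from both sides at N = (-29.300, 29.600). Then |TN| = |N − T| = 41.649.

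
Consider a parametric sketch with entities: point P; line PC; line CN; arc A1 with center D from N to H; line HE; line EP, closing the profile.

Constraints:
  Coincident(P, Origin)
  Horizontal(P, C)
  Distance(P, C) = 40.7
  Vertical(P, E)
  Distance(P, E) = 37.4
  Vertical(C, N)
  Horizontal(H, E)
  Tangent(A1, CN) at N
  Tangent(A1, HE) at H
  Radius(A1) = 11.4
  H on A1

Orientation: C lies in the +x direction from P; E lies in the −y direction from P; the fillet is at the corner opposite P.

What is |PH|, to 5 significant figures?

47.511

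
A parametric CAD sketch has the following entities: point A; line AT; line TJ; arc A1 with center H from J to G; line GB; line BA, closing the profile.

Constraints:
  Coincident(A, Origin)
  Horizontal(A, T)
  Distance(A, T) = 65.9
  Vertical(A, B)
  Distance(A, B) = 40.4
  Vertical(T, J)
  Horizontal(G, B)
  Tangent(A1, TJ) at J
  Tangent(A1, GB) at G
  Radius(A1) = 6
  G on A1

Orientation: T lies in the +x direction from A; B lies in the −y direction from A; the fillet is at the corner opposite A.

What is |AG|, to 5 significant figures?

72.251

A is at the origin; AT is horizontal with |AT| = 65.9 and T on the +x side, so T = (65.900, 0.0000). A and B share the same x with |AB| = 40.4 and B on the −y side, so B = (0.0000, -40.400). The virtual corner opposite A is at (65.900, -40.400). Tangency of A1 to TJ means the radius HJ is perpendicular to TJ and tangency of A1 to GB means the radius HG is perpendicular to GB, with radius 6.0, so the center H sits 6.0 in from both sides at H = (59.900, -34.400). That places the tangent points at J = (65.900, -34.400) on TJ and G = (59.900, -40.400) on GB. Then |AG| = |G − A| = 72.251.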